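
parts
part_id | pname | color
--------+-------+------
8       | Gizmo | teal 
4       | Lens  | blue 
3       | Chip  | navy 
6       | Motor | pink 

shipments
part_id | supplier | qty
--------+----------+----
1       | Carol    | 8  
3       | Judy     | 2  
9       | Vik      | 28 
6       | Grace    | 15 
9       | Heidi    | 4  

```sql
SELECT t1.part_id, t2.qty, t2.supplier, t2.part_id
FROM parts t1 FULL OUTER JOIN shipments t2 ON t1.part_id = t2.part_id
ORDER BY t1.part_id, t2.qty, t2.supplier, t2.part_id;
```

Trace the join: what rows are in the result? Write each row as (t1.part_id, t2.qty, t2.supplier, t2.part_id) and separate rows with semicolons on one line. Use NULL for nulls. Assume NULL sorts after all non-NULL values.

FULL OUTER JOIN keeps every row from both sides; unmatched rows get NULL for the other side's columns.
Matching on t1.part_id = t2.part_id.
- t1 (part_id=8) has no partner → padded with NULL.
- t1 (part_id=4) has no partner → padded with NULL.
- t1 (part_id=3) pairs with 1 row(s) of t2.
- t1 (part_id=6) pairs with 1 row(s) of t2.
- 3 row(s) from t2 found no t1 partner → padded with NULL.
After projecting and ordering:
t1.part_id | t2.qty | t2.supplier | t2.part_id
3 | 2 | Judy | 3
4 | NULL | NULL | NULL
6 | 15 | Grace | 6
8 | NULL | NULL | NULL
NULL | 4 | Heidi | 9
NULL | 8 | Carol | 1
NULL | 28 | Vik | 9

(3, 2, Judy, 3); (4, NULL, NULL, NULL); (6, 15, Grace, 6); (8, NULL, NULL, NULL); (NULL, 4, Heidi, 9); (NULL, 8, Carol, 1); (NULL, 28, Vik, 9)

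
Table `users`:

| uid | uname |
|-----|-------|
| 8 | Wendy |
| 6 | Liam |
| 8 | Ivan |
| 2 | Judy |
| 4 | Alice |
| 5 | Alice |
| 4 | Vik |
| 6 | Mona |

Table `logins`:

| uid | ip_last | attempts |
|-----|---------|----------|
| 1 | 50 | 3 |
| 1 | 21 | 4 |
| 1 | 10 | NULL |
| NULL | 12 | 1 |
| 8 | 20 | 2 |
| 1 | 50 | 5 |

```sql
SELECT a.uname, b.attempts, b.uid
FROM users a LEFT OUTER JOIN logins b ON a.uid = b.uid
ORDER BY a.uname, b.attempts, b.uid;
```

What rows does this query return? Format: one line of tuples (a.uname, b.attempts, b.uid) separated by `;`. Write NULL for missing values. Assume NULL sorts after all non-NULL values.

(Alice, NULL, NULL); (Alice, NULL, NULL); (Ivan, 2, 8); (Judy, NULL, NULL); (Liam, NULL, NULL); (Mona, NULL, NULL); (Vik, NULL, NULL); (Wendy, 2, 8)

LEFT JOIN keeps every row from `users`; unmatched rows get NULL for `logins`'s columns.
Matching on a.uid = b.uid. A NULL in a compared column never satisfies the condition.
- a row (uid=8): matches 1 b row(s) → 1 output row(s).
- a row (uid=6): no match → kept, b columns NULL.
- a row (uid=8): matches 1 b row(s) → 1 output row(s).
- a row (uid=2): no match → kept, b columns NULL.
- a row (uid=4): no match → kept, b columns NULL.
- a row (uid=5): no match → kept, b columns NULL.
- a row (uid=4): no match → kept, b columns NULL.
- a row (uid=6): no match → kept, b columns NULL.
After projecting and ordering:
a.uname | b.attempts | b.uid
Alice | NULL | NULL
Alice | NULL | NULL
Ivan | 2 | 8
Judy | NULL | NULL
Liam | NULL | NULL
Mona | NULL | NULL
Vik | NULL | NULL
Wendy | 2 | 8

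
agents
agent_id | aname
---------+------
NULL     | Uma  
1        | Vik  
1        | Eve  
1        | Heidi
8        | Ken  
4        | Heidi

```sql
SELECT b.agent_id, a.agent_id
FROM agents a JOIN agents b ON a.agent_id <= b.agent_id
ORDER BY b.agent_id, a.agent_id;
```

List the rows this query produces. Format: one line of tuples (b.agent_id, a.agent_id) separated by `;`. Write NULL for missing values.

(1, 1); (1, 1); (1, 1); (1, 1); (1, 1); (1, 1); (1, 1); (1, 1); (1, 1); (4, 1); (4, 1); (4, 1); (4, 4); (8, 1); (8, 1); (8, 1); (8, 4); (8, 8)

INNER JOIN keeps only pairs where the ON condition holds.
Matching on a.agent_id <= b.agent_id. A NULL in a compared column never satisfies the condition.
- a (agent_id=NULL) has no partner → excluded.
- a (agent_id=1) pairs with 5 row(s) of b.
- a (agent_id=1) pairs with 5 row(s) of b.
- a (agent_id=1) pairs with 5 row(s) of b.
- a (agent_id=8) pairs with 1 row(s) of b.
- a (agent_id=4) pairs with 2 row(s) of b.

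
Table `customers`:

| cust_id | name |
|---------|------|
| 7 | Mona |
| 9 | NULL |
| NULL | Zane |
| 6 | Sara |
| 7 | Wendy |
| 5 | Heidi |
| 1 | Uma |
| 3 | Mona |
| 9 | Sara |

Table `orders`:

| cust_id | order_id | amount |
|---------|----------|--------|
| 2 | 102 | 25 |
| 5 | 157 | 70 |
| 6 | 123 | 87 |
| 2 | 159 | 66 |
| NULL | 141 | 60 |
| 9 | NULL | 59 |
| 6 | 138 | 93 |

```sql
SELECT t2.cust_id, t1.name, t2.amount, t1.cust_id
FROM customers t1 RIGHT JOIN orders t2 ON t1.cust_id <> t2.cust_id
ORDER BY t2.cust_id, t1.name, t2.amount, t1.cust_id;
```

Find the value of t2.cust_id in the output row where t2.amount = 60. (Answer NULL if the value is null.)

RIGHT JOIN keeps every row from `orders`; unmatched rows get NULL for `customers`'s columns.
Matching on t1.cust_id <> t2.cust_id. A NULL in a compared column never satisfies the condition.
- t1 (cust_id=7) pairs with 6 row(s) of t2.
- t1 (cust_id=9) pairs with 5 row(s) of t2.
- t1 (cust_id=NULL) has no partner in t2.
- t1 (cust_id=6) pairs with 4 row(s) of t2.
- t1 (cust_id=7) pairs with 6 row(s) of t2.
- t1 (cust_id=5) pairs with 5 row(s) of t2.
- t1 (cust_id=1) pairs with 6 row(s) of t2.
- t1 (cust_id=3) pairs with 6 row(s) of t2.
- t1 (cust_id=9) pairs with 5 row(s) of t2.
- 1 row(s) from t2 found no t1 partner → padded with NULL.

NULL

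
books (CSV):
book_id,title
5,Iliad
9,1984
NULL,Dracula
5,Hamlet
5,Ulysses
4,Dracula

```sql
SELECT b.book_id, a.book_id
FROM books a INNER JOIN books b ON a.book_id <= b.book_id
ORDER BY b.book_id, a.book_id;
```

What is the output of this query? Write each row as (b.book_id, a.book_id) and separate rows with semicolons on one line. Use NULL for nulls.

(4, 4); (5, 4); (5, 4); (5, 4); (5, 5); (5, 5); (5, 5); (5, 5); (5, 5); (5, 5); (5, 5); (5, 5); (5, 5); (9, 4); (9, 5); (9, 5); (9, 5); (9, 9)

INNER JOIN keeps only pairs where the ON condition holds.
Matching on a.book_id <= b.book_id. A NULL in a compared column never satisfies the condition.
Matched pairs: 18.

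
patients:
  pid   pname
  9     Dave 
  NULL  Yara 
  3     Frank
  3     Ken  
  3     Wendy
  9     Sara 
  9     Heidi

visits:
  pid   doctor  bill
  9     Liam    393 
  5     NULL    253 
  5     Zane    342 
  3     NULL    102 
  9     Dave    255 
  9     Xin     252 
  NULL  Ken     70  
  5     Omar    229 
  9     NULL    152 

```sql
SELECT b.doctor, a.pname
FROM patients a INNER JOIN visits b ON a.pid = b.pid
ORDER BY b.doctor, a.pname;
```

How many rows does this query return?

INNER JOIN keeps only pairs where the ON condition holds.
Matching on a.pid = b.pid. A NULL in a compared column never satisfies the condition.
- a[0] pid=9 → 4 match(es) in b → 4 row(s).
- a[1] pid=NULL → no match; dropped.
- a[2] pid=3 → 1 match(es) in b → 1 row(s).
- a[3] pid=3 → 1 match(es) in b → 1 row(s).
- a[4] pid=3 → 1 match(es) in b → 1 row(s).
- a[5] pid=9 → 4 match(es) in b → 4 row(s).
- a[6] pid=9 → 4 match(es) in b → 4 row(s).
Total: 15 rows.

15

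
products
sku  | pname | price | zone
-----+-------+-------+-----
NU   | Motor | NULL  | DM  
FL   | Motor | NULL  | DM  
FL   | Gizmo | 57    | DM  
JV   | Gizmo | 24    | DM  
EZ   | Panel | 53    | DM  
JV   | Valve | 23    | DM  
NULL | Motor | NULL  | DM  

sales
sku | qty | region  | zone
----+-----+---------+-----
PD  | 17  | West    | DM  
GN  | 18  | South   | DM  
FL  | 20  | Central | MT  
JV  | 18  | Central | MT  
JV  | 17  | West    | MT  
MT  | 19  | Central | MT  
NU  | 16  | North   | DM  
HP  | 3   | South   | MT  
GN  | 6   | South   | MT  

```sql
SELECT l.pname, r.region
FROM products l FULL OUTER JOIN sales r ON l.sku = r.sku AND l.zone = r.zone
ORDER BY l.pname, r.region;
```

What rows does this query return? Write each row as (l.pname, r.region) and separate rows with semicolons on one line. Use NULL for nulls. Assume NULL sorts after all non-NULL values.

(Gizmo, NULL); (Gizmo, NULL); (Motor, North); (Motor, NULL); (Motor, NULL); (Panel, NULL); (Valve, NULL); (NULL, Central); (NULL, Central); (NULL, Central); (NULL, South); (NULL, South); (NULL, South); (NULL, West); (NULL, West)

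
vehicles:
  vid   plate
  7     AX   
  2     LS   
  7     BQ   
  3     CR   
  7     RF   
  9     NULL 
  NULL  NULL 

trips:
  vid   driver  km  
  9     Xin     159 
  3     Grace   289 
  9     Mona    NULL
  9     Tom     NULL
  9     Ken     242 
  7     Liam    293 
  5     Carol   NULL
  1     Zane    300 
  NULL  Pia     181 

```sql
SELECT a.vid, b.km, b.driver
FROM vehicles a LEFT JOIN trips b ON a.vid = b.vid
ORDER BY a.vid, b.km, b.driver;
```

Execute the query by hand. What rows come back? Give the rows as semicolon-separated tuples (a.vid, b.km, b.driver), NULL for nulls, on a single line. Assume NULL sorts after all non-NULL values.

(2, NULL, NULL); (3, 289, Grace); (7, 293, Liam); (7, 293, Liam); (7, 293, Liam); (9, 159, Xin); (9, 242, Ken); (9, NULL, Mona); (9, NULL, Tom); (NULL, NULL, NULL)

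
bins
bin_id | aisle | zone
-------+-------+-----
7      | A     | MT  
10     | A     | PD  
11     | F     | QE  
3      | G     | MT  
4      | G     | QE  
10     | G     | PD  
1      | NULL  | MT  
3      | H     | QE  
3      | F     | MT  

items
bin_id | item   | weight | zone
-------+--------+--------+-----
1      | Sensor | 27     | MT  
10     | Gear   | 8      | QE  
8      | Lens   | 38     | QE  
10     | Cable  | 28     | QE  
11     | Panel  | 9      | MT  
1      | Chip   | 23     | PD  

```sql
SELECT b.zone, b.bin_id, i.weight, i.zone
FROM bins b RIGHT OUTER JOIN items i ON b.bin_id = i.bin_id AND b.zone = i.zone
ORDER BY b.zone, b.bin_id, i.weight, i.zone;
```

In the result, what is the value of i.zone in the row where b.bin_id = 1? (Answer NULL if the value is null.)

MT

RIGHT JOIN keeps every row from `items`; unmatched rows get NULL for `bins`'s columns.
Matching on b.bin_id = i.bin_id AND b.zone = i.zone.
- b row (bin_id=7, zone=MT): no match.
- b row (bin_id=10, zone=PD): no match.
- b row (bin_id=11, zone=QE): no match.
- b row (bin_id=3, zone=MT): no match.
- b row (bin_id=4, zone=QE): no match.
- b row (bin_id=10, zone=PD): no match.
- b row (bin_id=1, zone=MT): matches 1 i row(s) → 1 output row(s).
- b row (bin_id=3, zone=QE): no match.
- b row (bin_id=3, zone=MT): no match.
- 5 i row(s) had no b match → kept, b columns NULL.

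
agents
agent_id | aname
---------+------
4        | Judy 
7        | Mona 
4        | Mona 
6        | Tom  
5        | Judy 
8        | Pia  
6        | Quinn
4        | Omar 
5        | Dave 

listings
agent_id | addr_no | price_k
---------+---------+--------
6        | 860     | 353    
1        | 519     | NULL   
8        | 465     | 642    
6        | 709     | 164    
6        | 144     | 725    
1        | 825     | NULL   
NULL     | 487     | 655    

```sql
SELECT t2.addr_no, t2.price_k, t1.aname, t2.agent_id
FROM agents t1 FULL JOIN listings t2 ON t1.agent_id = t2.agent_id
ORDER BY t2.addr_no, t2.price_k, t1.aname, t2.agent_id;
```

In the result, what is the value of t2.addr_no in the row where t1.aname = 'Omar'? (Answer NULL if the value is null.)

FULL OUTER JOIN keeps every row from both sides; unmatched rows get NULL for the other side's columns.
Matching on t1.agent_id = t2.agent_id. A NULL in a compared column never satisfies the condition.
- t1[0] agent_id=4 → no match; kept with NULLs on the t2 side.
- t1[1] agent_id=7 → no match; kept with NULLs on the t2 side.
- t1[2] agent_id=4 → no match; kept with NULLs on the t2 side.
- t1[3] agent_id=6 → 3 match(es) in t2 → 3 row(s).
- t1[4] agent_id=5 → no match; kept with NULLs on the t2 side.
- t1[5] agent_id=8 → 1 match(es) in t2 → 1 row(s).
- t1[6] agent_id=6 → 3 match(es) in t2 → 3 row(s).
- t1[7] agent_id=4 → no match; kept with NULLs on the t2 side.
- t1[8] agent_id=5 → no match; kept with NULLs on the t2 side.
- 3 t2 row(s) had no t1 match → kept, t1 columns NULL.

NULL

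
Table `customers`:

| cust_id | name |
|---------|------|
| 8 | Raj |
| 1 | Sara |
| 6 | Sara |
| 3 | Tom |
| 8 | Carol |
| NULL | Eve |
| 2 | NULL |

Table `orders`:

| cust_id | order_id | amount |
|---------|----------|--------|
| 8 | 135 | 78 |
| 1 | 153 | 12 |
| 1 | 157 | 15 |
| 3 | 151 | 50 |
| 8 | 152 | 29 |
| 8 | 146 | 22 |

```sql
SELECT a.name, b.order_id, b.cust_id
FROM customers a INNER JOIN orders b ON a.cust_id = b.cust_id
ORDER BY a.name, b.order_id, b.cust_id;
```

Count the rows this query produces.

INNER JOIN keeps only pairs where the ON condition holds.
Matching on a.cust_id = b.cust_id. A NULL in a compared column never satisfies the condition.
Matched pairs: 9.
Total: 9 rows.

9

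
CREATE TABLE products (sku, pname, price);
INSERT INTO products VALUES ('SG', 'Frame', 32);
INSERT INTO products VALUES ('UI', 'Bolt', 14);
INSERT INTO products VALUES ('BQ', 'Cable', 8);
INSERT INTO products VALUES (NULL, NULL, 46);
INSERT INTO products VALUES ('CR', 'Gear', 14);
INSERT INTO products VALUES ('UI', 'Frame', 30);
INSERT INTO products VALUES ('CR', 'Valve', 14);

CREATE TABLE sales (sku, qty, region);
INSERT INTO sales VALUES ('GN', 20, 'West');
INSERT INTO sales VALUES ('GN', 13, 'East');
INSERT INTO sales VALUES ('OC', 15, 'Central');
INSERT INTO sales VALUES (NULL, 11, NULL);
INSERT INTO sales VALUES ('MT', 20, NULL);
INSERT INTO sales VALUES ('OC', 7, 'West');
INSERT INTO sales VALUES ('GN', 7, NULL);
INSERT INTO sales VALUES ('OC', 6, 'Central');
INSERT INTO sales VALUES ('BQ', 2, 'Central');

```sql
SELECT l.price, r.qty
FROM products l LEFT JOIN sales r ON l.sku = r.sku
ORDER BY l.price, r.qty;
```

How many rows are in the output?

LEFT JOIN keeps every row from `products`; unmatched rows get NULL for `sales`'s columns.
Matching on l.sku = r.sku. A NULL in a compared column never satisfies the condition.
Matched pairs: 1; unmatched l rows kept: 6.
Total: 1 matched + 6 padded = 7 rows.

7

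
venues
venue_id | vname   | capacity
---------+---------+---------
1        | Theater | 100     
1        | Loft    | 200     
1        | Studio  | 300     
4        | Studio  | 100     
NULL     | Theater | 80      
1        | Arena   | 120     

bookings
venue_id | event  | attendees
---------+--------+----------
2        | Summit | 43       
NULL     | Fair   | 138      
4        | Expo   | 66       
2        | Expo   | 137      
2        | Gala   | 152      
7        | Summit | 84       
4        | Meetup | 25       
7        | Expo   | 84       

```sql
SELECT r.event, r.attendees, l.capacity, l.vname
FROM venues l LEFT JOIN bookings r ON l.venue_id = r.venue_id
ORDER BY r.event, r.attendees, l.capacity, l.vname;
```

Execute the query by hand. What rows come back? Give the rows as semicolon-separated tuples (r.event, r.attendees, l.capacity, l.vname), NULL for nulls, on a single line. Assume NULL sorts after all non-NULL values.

(Expo, 66, 100, Studio); (Meetup, 25, 100, Studio); (NULL, NULL, 80, Theater); (NULL, NULL, 100, Theater); (NULL, NULL, 120, Arena); (NULL, NULL, 200, Loft); (NULL, NULL, 300, Studio)

LEFT JOIN keeps every row from `venues`; unmatched rows get NULL for `bookings`'s columns.
Matching on l.venue_id = r.venue_id. A NULL in a compared column never satisfies the condition.
- l row (venue_id=1): no match → kept, r columns NULL.
- l row (venue_id=1): no match → kept, r columns NULL.
- l row (venue_id=1): no match → kept, r columns NULL.
- l row (venue_id=4): matches 2 r row(s) → 2 output row(s).
- l row (venue_id=NULL): no match → kept, r columns NULL.
- l row (venue_id=1): no match → kept, r columns NULL.
After projecting and ordering:
r.event | r.attendees | l.capacity | l.vname
Expo | 66 | 100 | Studio
Meetup | 25 | 100 | Studio
NULL | NULL | 80 | Theater
NULL | NULL | 100 | Theater
NULL | NULL | 120 | Arena
NULL | NULL | 200 | Loft
NULL | NULL | 300 | Studio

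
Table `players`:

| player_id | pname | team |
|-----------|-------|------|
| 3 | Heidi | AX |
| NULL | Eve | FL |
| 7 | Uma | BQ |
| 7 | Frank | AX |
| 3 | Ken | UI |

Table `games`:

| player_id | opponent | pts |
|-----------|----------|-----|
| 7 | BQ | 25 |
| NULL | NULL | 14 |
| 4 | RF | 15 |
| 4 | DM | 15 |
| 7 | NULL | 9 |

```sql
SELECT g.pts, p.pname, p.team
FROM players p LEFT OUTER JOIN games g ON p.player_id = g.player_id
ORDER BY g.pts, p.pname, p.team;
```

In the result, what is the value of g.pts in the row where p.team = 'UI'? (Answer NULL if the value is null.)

NULL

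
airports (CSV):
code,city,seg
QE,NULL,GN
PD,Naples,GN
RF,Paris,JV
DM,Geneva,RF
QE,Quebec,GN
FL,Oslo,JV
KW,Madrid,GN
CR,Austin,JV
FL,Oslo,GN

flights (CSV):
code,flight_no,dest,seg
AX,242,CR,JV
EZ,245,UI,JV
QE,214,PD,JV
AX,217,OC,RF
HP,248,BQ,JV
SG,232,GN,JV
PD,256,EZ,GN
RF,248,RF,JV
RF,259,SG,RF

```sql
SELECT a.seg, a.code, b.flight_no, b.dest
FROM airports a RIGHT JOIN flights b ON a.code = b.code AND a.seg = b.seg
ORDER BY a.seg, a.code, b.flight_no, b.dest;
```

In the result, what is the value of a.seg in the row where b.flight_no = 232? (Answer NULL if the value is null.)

NULL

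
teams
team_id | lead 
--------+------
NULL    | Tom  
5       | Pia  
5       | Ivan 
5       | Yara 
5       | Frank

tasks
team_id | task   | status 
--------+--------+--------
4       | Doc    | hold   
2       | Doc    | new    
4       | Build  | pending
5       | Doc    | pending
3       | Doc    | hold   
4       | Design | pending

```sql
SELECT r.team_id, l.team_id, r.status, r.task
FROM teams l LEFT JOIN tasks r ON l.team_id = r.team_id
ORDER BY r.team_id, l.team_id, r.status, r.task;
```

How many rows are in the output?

LEFT JOIN keeps every row from `teams`; unmatched rows get NULL for `tasks`'s columns.
Matching on l.team_id = r.team_id. A NULL in a compared column never satisfies the condition.
Matched pairs: 4; unmatched l rows kept: 1.
Total: 4 matched + 1 padded = 5 rows.

5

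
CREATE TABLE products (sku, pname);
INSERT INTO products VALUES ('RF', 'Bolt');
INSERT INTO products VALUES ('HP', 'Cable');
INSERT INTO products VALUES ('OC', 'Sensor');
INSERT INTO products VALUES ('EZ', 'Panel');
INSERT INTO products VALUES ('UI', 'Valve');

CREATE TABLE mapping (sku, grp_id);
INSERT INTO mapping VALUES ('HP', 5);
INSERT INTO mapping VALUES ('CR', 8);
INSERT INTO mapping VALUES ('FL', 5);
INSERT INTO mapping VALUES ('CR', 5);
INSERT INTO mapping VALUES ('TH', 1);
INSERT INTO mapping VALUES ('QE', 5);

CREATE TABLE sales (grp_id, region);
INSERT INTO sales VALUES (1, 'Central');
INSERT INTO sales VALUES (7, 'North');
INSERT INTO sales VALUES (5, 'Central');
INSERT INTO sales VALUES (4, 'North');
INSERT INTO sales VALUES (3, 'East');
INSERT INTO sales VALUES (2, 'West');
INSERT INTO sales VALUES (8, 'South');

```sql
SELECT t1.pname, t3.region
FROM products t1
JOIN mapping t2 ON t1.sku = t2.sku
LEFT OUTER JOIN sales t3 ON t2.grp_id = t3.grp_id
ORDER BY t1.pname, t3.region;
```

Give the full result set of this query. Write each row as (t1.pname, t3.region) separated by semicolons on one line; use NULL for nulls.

(Cable, Central)

Joins associate left-to-right: products INNER JOIN mapping on sku gives 1 intermediate row(s).
Then LEFT JOIN `sales t3` on grp_id: each of those 1 rows is kept; rows whose t2.grp_id has no match in t3 get NULL for t3's columns.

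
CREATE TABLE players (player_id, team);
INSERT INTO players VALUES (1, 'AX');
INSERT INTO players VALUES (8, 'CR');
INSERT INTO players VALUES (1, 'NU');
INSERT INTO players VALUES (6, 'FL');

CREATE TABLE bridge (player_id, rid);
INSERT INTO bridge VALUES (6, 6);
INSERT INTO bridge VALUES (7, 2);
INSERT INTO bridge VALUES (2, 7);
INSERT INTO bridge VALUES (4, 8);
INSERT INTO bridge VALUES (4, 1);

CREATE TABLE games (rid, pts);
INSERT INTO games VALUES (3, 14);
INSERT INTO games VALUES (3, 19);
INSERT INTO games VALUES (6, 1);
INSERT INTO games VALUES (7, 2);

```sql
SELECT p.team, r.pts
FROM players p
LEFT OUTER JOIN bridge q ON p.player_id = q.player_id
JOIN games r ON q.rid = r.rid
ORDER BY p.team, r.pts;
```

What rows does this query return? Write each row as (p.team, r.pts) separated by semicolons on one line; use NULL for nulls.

(FL, 1)

Evaluate left to right. First `players p LEFT JOIN bridge q` on player_id: 4 row(s).
Then INNER JOIN `games r` on rid: keep only rows whose q.rid appears in r.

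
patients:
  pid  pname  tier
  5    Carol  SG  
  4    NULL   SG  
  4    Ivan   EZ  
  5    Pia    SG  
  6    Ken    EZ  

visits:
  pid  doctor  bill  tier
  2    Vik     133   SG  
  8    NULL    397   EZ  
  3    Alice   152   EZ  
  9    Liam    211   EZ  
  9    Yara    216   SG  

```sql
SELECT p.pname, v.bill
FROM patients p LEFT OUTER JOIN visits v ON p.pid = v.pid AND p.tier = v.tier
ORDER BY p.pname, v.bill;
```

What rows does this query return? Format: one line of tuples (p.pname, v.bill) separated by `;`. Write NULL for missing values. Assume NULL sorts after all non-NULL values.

(Carol, NULL); (Ivan, NULL); (Ken, NULL); (Pia, NULL); (NULL, NULL)

LEFT JOIN keeps every row from `patients`; unmatched rows get NULL for `visits`'s columns.
Matching on p.pid = v.pid AND p.tier = v.tier.
- p[0] pid=5, tier=SG → no match; kept with NULLs on the v side.
- p[1] pid=4, tier=SG → no match; kept with NULLs on the v side.
- p[2] pid=4, tier=EZ → no match; kept with NULLs on the v side.
- p[3] pid=5, tier=SG → no match; kept with NULLs on the v side.
- p[4] pid=6, tier=EZ → no match; kept with NULLs on the v side.
After projecting and ordering:
p.pname | v.bill
Carol | NULL
Ivan | NULL
Ken | NULL
Pia | NULL
NULL | NULL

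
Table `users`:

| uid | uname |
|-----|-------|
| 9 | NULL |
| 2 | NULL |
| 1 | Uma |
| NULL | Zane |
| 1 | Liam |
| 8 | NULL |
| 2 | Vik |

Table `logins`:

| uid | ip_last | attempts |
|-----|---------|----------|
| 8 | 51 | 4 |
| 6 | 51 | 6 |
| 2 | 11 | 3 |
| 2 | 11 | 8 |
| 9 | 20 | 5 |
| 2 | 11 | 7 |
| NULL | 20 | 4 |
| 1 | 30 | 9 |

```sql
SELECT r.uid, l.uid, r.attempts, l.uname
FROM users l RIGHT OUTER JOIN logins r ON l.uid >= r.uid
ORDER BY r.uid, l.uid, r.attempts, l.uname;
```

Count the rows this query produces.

24

RIGHT JOIN keeps every row from `logins`; unmatched rows get NULL for `users`'s columns.
Matching on l.uid >= r.uid. A NULL in a compared column never satisfies the condition.
- l row (uid=9): matches 7 r row(s) → 7 output row(s).
- l row (uid=2): matches 4 r row(s) → 4 output row(s).
- l row (uid=1): matches 1 r row(s) → 1 output row(s).
- l row (uid=NULL): no match.
- l row (uid=1): matches 1 r row(s) → 1 output row(s).
- l row (uid=8): matches 6 r row(s) → 6 output row(s).
- l row (uid=2): matches 4 r row(s) → 4 output row(s).
- plus 1 unmatched r row(s), each kept with NULL l columns.
Total: 23 matched + 1 padded = 24 rows.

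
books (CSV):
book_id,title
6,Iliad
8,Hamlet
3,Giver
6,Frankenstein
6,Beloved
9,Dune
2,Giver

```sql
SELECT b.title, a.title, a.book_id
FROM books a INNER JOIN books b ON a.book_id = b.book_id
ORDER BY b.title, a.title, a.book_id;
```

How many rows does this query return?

13

INNER JOIN keeps only pairs where the ON condition holds.
Matching on a.book_id = b.book_id.
- a row (book_id=6): matches 3 b row(s) → 3 output row(s).
- a row (book_id=8): matches 1 b row(s) → 1 output row(s).
- a row (book_id=3): matches 1 b row(s) → 1 output row(s).
- a row (book_id=6): matches 3 b row(s) → 3 output row(s).
- a row (book_id=6): matches 3 b row(s) → 3 output row(s).
- a row (book_id=9): matches 1 b row(s) → 1 output row(s).
- a row (book_id=2): matches 1 b row(s) → 1 output row(s).
Total: 13 rows.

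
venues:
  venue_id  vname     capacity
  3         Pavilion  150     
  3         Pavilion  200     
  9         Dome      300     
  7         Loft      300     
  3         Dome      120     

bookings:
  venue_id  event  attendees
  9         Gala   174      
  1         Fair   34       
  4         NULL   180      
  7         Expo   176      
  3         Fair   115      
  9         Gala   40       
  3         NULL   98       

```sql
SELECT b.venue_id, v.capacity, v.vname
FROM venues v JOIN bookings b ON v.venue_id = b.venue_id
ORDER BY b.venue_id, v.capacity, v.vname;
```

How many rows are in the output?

9

INNER JOIN keeps only pairs where the ON condition holds.
Matching on v.venue_id = b.venue_id.
- venue_id=3: 2 matching b row(s), so 2 row(s) emitted.
- venue_id=3: 2 matching b row(s), so 2 row(s) emitted.
- venue_id=9: 2 matching b row(s), so 2 row(s) emitted.
- venue_id=7: 1 matching b row(s), so 1 row(s) emitted.
- venue_id=3: 2 matching b row(s), so 2 row(s) emitted.
Total: 9 rows.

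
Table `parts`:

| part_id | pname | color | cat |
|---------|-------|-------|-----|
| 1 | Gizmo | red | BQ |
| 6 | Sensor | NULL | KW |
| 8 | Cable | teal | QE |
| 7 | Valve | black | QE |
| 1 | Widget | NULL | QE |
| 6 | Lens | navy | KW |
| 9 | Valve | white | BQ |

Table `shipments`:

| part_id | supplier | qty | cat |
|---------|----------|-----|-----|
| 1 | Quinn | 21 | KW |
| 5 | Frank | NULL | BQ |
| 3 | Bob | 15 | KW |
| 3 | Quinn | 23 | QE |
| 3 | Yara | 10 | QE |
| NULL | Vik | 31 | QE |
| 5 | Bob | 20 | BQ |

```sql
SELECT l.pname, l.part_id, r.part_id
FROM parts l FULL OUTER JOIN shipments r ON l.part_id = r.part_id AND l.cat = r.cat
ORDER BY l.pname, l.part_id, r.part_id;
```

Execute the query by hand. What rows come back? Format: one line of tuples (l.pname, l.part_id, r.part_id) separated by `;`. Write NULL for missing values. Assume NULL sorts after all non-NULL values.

(Cable, 8, NULL); (Gizmo, 1, NULL); (Lens, 6, NULL); (Sensor, 6, NULL); (Valve, 7, NULL); (Valve, 9, NULL); (Widget, 1, NULL); (NULL, NULL, 1); (NULL, NULL, 3); (NULL, NULL, 3); (NULL, NULL, 3); (NULL, NULL, 5); (NULL, NULL, 5); (NULL, NULL, NULL)

FULL OUTER JOIN keeps every row from both sides; unmatched rows get NULL for the other side's columns.
Matching on l.part_id = r.part_id AND l.cat = r.cat. A NULL in a compared column never satisfies the condition.
Matched pairs: 0; unmatched l rows kept: 7; unmatched r rows kept: 7.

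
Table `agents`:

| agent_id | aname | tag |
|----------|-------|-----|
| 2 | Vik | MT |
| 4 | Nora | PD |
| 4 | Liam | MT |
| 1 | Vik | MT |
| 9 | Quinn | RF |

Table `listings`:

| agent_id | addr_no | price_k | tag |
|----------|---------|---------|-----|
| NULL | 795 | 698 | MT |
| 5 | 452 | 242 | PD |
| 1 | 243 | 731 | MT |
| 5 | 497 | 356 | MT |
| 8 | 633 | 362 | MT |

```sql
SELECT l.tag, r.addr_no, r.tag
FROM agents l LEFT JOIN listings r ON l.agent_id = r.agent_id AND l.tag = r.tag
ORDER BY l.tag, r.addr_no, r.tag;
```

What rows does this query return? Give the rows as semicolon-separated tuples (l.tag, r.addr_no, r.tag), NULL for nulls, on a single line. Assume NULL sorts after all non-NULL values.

(MT, 243, MT); (MT, NULL, NULL); (MT, NULL, NULL); (PD, NULL, NULL); (RF, NULL, NULL)

LEFT JOIN keeps every row from `agents`; unmatched rows get NULL for `listings`'s columns.
Matching on l.agent_id = r.agent_id AND l.tag = r.tag. A NULL in a compared column never satisfies the condition.
- l[0] agent_id=2, tag=MT → no match; kept with NULLs on the r side.
- l[1] agent_id=4, tag=PD → no match; kept with NULLs on the r side.
- l[2] agent_id=4, tag=MT → no match; kept with NULLs on the r side.
- l[3] agent_id=1, tag=MT → 1 match(es) in r → 1 row(s).
- l[4] agent_id=9, tag=RF → no match; kept with NULLs on the r side.
After projecting and ordering:
l.tag | r.addr_no | r.tag
MT | 243 | MT
MT | NULL | NULL
MT | NULL | NULL
PD | NULL | NULL
RF | NULL | NULL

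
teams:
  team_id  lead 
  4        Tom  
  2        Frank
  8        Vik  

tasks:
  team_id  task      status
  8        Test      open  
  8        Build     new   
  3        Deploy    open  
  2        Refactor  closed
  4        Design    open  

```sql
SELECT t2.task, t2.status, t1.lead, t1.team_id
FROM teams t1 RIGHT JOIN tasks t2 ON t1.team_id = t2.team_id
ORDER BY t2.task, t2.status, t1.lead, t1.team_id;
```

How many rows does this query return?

5

RIGHT JOIN keeps every row from `tasks`; unmatched rows get NULL for `teams`'s columns.
Matching on t1.team_id = t2.team_id.
Matched pairs: 4; unmatched t2 rows kept: 1.
Total: 4 matched + 1 padded = 5 rows.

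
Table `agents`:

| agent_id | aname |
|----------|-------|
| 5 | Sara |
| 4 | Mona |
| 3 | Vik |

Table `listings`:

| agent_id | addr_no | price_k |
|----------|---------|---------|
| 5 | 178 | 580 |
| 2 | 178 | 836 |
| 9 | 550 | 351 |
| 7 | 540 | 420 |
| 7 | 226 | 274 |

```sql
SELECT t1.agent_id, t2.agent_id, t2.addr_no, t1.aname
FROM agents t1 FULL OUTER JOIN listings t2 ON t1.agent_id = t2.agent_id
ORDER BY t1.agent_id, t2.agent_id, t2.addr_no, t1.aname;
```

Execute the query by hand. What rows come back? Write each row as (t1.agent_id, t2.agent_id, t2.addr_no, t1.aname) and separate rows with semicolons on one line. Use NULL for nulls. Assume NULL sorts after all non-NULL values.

(3, NULL, NULL, Vik); (4, NULL, NULL, Mona); (5, 5, 178, Sara); (NULL, 2, 178, NULL); (NULL, 7, 226, NULL); (NULL, 7, 540, NULL); (NULL, 9, 550, NULL)

FULL OUTER JOIN keeps every row from both sides; unmatched rows get NULL for the other side's columns.
Matching on t1.agent_id = t2.agent_id.
- t1[0] agent_id=5 → 1 match(es) in t2 → 1 row(s).
- t1[1] agent_id=4 → no match; kept with NULLs on the t2 side.
- t1[2] agent_id=3 → no match; kept with NULLs on the t2 side.
- 4 t2 row(s) had no t1 match → kept, t1 columns NULL.
After projecting and ordering:
t1.agent_id | t2.agent_id | t2.addr_no | t1.aname
3 | NULL | NULL | Vik
4 | NULL | NULL | Mona
5 | 5 | 178 | Sara
NULL | 2 | 178 | NULL
NULL | 7 | 226 | NULL
NULL | 7 | 540 | NULL
NULL | 9 | 550 | NULL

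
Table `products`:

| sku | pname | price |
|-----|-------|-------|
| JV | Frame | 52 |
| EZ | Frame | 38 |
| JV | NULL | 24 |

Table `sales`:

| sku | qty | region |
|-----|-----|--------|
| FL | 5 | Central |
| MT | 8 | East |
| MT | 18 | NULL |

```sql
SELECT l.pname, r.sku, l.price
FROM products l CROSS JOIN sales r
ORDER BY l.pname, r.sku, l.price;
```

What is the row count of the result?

CROSS JOIN pairs every row of `products` with every row of `sales`: 3 × 3 = 9 rows.

9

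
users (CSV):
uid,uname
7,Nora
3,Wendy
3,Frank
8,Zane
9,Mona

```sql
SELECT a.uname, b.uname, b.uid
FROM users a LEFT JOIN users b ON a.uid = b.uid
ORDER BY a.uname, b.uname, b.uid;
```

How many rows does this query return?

LEFT JOIN keeps every row from `users a`; unmatched rows get NULL for `users b`'s columns.
Matching on a.uid = b.uid.
- uid=7: 1 matching b row(s), so 1 row(s) emitted.
- uid=3: 2 matching b row(s), so 2 row(s) emitted.
- uid=3: 2 matching b row(s), so 2 row(s) emitted.
- uid=8: 1 matching b row(s), so 1 row(s) emitted.
- uid=9: 1 matching b row(s), so 1 row(s) emitted.
Total: 7 rows.

7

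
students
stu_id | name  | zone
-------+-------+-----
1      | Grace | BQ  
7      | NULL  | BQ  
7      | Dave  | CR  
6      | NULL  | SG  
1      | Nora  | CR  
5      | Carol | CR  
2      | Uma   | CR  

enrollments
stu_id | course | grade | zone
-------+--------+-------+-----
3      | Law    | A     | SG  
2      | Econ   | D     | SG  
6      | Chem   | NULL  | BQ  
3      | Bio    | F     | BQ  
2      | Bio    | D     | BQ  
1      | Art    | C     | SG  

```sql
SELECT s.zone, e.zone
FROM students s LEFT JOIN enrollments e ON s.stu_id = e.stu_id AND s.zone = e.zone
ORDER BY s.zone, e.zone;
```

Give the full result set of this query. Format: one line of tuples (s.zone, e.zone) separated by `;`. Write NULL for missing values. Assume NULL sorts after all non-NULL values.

(BQ, NULL); (BQ, NULL); (CR, NULL); (CR, NULL); (CR, NULL); (CR, NULL); (SG, NULL)

LEFT JOIN keeps every row from `students`; unmatched rows get NULL for `enrollments`'s columns.
Matching on s.stu_id = e.stu_id AND s.zone = e.zone.
Matched pairs: 0; unmatched s rows kept: 7.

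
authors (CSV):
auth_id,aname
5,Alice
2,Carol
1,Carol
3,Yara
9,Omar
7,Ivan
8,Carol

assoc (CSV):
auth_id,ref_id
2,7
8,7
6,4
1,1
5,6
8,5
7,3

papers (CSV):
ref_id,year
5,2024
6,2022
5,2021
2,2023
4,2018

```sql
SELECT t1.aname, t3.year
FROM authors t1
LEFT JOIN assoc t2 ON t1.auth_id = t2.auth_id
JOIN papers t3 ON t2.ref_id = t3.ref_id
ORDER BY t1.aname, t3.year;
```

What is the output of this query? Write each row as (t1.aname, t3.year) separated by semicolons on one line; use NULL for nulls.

Evaluate left to right. First `authors t1 LEFT JOIN assoc t2` on auth_id: 8 row(s).
Then INNER JOIN `papers t3` on ref_id: keep only rows whose t2.ref_id appears in t3.

(Alice, 2022); (Carol, 2021); (Carol, 2024)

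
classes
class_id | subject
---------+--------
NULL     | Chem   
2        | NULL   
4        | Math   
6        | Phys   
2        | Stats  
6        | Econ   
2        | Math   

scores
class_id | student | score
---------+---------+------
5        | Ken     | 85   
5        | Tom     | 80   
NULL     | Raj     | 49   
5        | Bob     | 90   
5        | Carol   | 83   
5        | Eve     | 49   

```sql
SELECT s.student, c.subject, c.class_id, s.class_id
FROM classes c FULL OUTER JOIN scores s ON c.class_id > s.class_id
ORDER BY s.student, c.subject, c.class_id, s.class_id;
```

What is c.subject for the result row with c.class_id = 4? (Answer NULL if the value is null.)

FULL OUTER JOIN keeps every row from both sides; unmatched rows get NULL for the other side's columns.
Matching on c.class_id > s.class_id. A NULL in a compared column never satisfies the condition.
Matched pairs: 10; unmatched c rows kept: 5; unmatched s rows kept: 1.

Math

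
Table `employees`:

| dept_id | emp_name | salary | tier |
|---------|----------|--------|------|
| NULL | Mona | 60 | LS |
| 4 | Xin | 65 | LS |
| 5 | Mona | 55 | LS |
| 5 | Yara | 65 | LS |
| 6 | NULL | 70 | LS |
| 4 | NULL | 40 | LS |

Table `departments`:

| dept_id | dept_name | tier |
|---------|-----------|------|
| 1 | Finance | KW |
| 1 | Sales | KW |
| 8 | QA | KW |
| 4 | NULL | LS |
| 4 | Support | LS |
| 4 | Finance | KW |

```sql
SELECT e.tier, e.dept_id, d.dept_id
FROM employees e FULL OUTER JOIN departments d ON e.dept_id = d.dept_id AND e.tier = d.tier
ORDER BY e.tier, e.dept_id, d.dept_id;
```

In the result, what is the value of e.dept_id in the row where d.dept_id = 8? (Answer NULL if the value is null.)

FULL OUTER JOIN keeps every row from both sides; unmatched rows get NULL for the other side's columns.
Matching on e.dept_id = d.dept_id AND e.tier = d.tier. A NULL in a compared column never satisfies the condition.
Matched pairs: 4; unmatched e rows kept: 4; unmatched d rows kept: 4.

NULL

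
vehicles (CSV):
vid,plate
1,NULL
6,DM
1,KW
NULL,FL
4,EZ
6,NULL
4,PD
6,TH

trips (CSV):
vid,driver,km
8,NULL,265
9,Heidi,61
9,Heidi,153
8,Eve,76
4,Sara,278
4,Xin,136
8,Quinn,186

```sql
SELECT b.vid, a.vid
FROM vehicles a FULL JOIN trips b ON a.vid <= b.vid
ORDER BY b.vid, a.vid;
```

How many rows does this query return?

FULL OUTER JOIN keeps every row from both sides; unmatched rows get NULL for the other side's columns.
Matching on a.vid <= b.vid. A NULL in a compared column never satisfies the condition.
Matched pairs: 43; unmatched a rows kept: 1; unmatched b rows kept: 0.
Total: 43 matched + 1 padded = 44 rows.

44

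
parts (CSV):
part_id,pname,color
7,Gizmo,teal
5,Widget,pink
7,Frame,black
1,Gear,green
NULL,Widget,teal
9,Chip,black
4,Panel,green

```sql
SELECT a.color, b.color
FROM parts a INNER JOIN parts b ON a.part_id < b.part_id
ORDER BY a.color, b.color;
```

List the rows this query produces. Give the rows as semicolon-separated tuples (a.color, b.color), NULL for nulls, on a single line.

(black, black); (green, black); (green, black); (green, black); (green, black); (green, green); (green, pink); (green, pink); (green, teal); (green, teal); (pink, black); (pink, black); (pink, teal); (teal, black)

INNER JOIN keeps only pairs where the ON condition holds.
Matching on a.part_id < b.part_id. A NULL in a compared column never satisfies the condition.
- part_id=7: 1 matching b row(s), so 1 row(s) emitted.
- part_id=5: 3 matching b row(s), so 3 row(s) emitted.
- part_id=7: 1 matching b row(s), so 1 row(s) emitted.
- part_id=1: 5 matching b row(s), so 5 row(s) emitted.
- part_id=NULL: no matching b row, dropped.
- part_id=9: no matching b row, dropped.
- part_id=4: 4 matching b row(s), so 4 row(s) emitted.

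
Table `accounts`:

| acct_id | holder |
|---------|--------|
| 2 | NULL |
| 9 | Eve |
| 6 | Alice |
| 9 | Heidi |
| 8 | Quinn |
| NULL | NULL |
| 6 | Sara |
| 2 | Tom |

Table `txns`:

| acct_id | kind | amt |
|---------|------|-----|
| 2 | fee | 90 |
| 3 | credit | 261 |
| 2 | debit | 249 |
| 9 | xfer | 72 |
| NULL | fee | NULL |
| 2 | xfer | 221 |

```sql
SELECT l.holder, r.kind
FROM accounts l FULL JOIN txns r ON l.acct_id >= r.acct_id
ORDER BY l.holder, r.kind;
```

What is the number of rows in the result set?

FULL OUTER JOIN keeps every row from both sides; unmatched rows get NULL for the other side's columns.
Matching on l.acct_id >= r.acct_id. A NULL in a compared column never satisfies the condition.
- l[0] acct_id=2 → 3 match(es) in r → 3 row(s).
- l[1] acct_id=9 → 5 match(es) in r → 5 row(s).
- l[2] acct_id=6 → 4 match(es) in r → 4 row(s).
- l[3] acct_id=9 → 5 match(es) in r → 5 row(s).
- l[4] acct_id=8 → 4 match(es) in r → 4 row(s).
- l[5] acct_id=NULL → no match; kept with NULLs on the r side.
- l[6] acct_id=6 → 4 match(es) in r → 4 row(s).
- l[7] acct_id=2 → 3 match(es) in r → 3 row(s).
- 1 r row(s) had no l match → kept, l columns NULL.
Total: 28 matched + 2 padded = 30 rows.

30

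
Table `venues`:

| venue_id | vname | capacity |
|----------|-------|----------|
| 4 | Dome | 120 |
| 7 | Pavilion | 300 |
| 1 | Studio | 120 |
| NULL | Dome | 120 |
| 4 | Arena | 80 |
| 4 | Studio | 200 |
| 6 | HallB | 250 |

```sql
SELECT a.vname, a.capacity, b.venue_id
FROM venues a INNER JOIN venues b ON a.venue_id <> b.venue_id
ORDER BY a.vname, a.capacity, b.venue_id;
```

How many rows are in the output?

INNER JOIN keeps only pairs where the ON condition holds.
Matching on a.venue_id <> b.venue_id. A NULL in a compared column never satisfies the condition.
- a (venue_id=4) pairs with 3 row(s) of b.
- a (venue_id=7) pairs with 5 row(s) of b.
- a (venue_id=1) pairs with 5 row(s) of b.
- a (venue_id=NULL) has no partner → excluded.
- a (venue_id=4) pairs with 3 row(s) of b.
- a (venue_id=4) pairs with 3 row(s) of b.
- a (venue_id=6) pairs with 5 row(s) of b.
Total: 24 rows.

24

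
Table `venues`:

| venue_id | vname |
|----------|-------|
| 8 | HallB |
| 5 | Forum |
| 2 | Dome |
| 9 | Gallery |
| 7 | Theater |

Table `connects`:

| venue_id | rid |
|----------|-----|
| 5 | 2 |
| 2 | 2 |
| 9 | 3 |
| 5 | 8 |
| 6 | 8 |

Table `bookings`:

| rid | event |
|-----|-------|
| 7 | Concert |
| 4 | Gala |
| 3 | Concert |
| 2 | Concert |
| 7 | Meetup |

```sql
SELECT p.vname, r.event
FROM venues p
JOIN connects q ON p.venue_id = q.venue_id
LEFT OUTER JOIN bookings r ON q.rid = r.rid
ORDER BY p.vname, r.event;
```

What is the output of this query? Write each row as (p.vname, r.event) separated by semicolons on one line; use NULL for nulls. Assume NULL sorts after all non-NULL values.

Joins associate left-to-right: venues INNER JOIN connects on venue_id gives 4 intermediate row(s).
Then LEFT JOIN `bookings r` on rid: each of those 4 rows is kept; rows whose q.rid has no match in r get NULL for r's columns.

(Dome, Concert); (Forum, Concert); (Forum, NULL); (Gallery, Concert)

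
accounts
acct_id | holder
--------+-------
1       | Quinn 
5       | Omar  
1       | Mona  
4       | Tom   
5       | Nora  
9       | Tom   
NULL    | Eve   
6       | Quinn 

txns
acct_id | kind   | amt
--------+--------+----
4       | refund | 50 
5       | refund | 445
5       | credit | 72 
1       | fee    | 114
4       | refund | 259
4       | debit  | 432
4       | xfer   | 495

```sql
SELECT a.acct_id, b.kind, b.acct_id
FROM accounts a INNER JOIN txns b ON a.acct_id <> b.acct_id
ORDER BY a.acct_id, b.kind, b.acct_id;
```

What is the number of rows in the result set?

39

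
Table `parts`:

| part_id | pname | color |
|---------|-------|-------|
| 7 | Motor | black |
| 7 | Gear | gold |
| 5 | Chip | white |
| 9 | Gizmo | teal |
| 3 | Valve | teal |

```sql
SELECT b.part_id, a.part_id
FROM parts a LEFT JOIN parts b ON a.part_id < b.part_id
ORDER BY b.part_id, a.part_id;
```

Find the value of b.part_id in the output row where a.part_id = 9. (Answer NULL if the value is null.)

LEFT JOIN keeps every row from `parts a`; unmatched rows get NULL for `parts b`'s columns.
Matching on a.part_id < b.part_id.
- a row (part_id=7): matches 1 b row(s) → 1 output row(s).
- a row (part_id=7): matches 1 b row(s) → 1 output row(s).
- a row (part_id=5): matches 3 b row(s) → 3 output row(s).
- a row (part_id=9): no match → kept, b columns NULL.
- a row (part_id=3): matches 4 b row(s) → 4 output row(s).

NULL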